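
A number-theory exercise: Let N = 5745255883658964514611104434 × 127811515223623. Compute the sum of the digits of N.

5745255883658964514611104434 × 127811515223623 = 734309859837887354415153515183636516844382
Sum of its 42 digits: 199.

199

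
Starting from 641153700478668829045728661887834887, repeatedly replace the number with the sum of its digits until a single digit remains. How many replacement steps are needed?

3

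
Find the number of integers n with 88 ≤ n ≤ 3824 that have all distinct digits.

2075

The integers in [88, 3824] that have all distinct digits: 89, 90, 91, 92, 93, 94, …, 3821, 3824.
2075 qualify.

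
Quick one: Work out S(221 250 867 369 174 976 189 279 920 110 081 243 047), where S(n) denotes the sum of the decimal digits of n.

163

2+2+1+2+5+0+8+6+7+3+6+9+1+7+4+9+7+6+1+8+9+2+7+9+9+2+0+1+1+0+0+8+1+2+4+3+0+4+7 = 163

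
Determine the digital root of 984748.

9+8+4+7+4+8 = 40
4+0 = 4

4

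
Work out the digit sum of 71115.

15

7+1+1+1+5 = 15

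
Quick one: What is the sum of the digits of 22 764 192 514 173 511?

61

2+2+7+6+4+1+9+2+5+1+4+1+7+3+5+1+1 = 61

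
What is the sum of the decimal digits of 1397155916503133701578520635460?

121

1+3+9+7+1+5+5+9+1+6+5+0+3+1+3+3+7+0+1+5+7+8+5+2+0+6+3+5+4+6+0 = 121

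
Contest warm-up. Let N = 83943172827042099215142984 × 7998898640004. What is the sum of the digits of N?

83943172827042099215142984 × 7998898640004 = 671452930963847775326060450520002331936
Sum of its 39 digits: 153.

153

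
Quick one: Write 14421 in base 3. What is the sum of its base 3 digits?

7

14421 in base 3 is 201210010.
Digit sum: 2+0+1+2+1+0+0+1+0 = 7.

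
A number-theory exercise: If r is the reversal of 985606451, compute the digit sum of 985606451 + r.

16

Reversal of 985606451 is 154606589; 985606451 + 154606589 = 1140213040.
Digit sum of 1140213040: 1+1+4+0+2+1+3+0+4+0 = 16.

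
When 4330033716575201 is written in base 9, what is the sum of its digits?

81

4330033716575201 in base 9 is 23024334778858755.
Digit sum: 2+3+0+2+4+3+3+4+7+7+8+8+5+8+7+5+5 = 81.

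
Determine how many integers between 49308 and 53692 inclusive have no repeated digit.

1420

The integers in [49308, 53692] that have no repeated digit: 49308, 49310, 49312, 49315, 49316, 49317, …, 53691, 53692.
1420 qualify.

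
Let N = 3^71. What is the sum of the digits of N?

3^71 = 7509466514979724803946715958257547
Sum of its 34 digits: 180.

180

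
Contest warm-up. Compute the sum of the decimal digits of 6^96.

342

6^96 = 504103876157462118901767181449118688686067677834070116931382690099920633856
Sum of its 75 digits: 342.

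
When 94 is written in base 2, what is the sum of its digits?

5

94 in base 2 is 1011110.
Digit sum: 1+0+1+1+1+1+0 = 5.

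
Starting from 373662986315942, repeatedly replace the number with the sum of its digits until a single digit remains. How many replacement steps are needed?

373662986315942 → 74 → 11 → 2 (3 steps)

3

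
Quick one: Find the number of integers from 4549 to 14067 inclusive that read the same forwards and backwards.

The integers in [4549, 14067] that read the same forwards and backwards: 4554, 4664, 4774, 4884, 4994, 5005, …, 13931, 14041.
96 qualify.

96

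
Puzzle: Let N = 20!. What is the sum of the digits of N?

20! = 2432902008176640000
Sum of its 19 digits: 54.

54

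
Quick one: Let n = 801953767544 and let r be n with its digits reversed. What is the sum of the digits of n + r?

Reversal of 801953767544 is 445767359108; 801953767544 + 445767359108 = 1247721126652.
Digit sum of 1247721126652: 1+2+4+7+7+2+1+1+2+6+6+5+2 = 46.

46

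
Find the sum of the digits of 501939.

5+0+1+9+3+9 = 27

27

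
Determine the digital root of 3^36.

9

The digital root of n equals n mod 9 (or 9 when 9 | n), so we need 3^36 mod 9.
3^36 ≡ 0 (mod 9), so the digital root is 9.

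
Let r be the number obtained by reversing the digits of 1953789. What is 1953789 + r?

11827380

Reverse of 1953789 is 9873591.
1953789 + 9873591 = 11827380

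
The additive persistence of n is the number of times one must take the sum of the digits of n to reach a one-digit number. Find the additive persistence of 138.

2

138 → 12 → 3 (2 steps)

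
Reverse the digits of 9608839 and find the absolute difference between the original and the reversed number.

220770

Reverse of 9608839 is 9388069.
|9608839 − 9388069| = 220770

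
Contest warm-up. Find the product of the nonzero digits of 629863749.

3919104

6×2×9×8×6×3×7×4×9 = 3919104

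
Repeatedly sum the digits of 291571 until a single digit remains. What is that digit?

2+9+1+5+7+1 = 25
2+5 = 7
(Equivalently, 291571 mod 9 = 7.)

7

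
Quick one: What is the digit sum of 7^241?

961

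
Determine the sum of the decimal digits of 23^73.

23^73 = 2547604628744583547284809128481175587973357256283672041453674699319823195380234452211296692484212183
Sum of its 100 digits: 455.

455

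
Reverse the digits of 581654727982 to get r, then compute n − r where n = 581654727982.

291927271797

Reverse of 581654727982 is 289727456185.
581654727982 − 289727456185 = 291927271797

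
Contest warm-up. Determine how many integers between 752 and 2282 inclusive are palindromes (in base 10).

38

The integers in [752, 2282] that are palindromes (in base 10): 757, 767, 777, 787, 797, 808, …, 2112, 2222.
38 qualify.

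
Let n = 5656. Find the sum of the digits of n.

5+6+5+6 = 22

22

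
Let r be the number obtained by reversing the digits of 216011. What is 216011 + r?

326623

Reverse of 216011 is 110612.
216011 + 110612 = 326623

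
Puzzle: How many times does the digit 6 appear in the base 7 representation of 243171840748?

243171840748 in base 7 is 23366011353634.
The digit 6 appears 3 times.

3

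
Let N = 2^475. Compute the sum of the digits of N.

731

2^475 = 97554642197374757230674913431036447054643691958280348464348654988292866838117675628759565720734124098744591597543956965482749239977758915821568
Sum of its 143 digits: 731.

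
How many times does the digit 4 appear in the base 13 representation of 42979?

1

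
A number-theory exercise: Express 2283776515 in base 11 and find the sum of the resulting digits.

2283776515 in base 11 is A72150109.
Digit sum: 10+7+2+1+5+0+1+0+9 = 35.

35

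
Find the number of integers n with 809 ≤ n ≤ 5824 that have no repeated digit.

2563

The integers in [809, 5824] that have no repeated digit: 809, 810, 812, 813, 814, 815, …, 5823, 5824.
2563 qualify.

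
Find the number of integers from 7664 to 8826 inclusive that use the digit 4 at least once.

297

The integers in [7664, 8826] that use the digit 4 at least once: 7664, 7674, 7684, 7694, 7704, 7714, …, 8814, 8824.
297 qualify.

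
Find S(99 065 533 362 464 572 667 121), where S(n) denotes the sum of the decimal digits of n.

102

9+9+0+6+5+5+3+3+3+6+2+4+6+4+5+7+2+6+6+7+1+2+1 = 102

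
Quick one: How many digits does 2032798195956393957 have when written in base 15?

2032798195956393957 in base 15 is 499773115A99C43C, which has 16 digits.

16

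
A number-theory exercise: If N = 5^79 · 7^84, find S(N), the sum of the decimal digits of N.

5^79 · 7^84 = 1610147654547883993538855817968402460427325495007837970223403822154703891604228389281168454250092736401711590588092803955078125
Sum of its 127 digits: 554.

554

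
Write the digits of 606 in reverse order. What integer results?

606

Reversing 606 gives 606.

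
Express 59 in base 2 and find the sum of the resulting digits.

5

59 in base 2 is 111011.
Digit sum: 1+1+1+0+1+1 = 5.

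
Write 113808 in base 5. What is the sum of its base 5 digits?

12

113808 in base 5 is 12120213.
Digit sum: 1+2+1+2+0+2+1+3 = 12.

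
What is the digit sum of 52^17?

52^17 = 148613013882162475899836956672
Sum of its 30 digits: 148.

148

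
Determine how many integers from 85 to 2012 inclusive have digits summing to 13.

144

The integers in [85, 2012] that have digits summing to 13: 85, 94, 139, 148, 157, 166, …, 1921, 1930.
144 qualify.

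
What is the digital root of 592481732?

5

5+9+2+4+8+1+7+3+2 = 41
4+1 = 5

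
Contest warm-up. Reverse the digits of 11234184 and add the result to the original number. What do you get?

59377395

Reverse of 11234184 is 48143211.
11234184 + 48143211 = 59377395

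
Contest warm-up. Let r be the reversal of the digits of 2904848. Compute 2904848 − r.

Reverse of 2904848 is 8484092.
2904848 − 8484092 = -5579244

-5579244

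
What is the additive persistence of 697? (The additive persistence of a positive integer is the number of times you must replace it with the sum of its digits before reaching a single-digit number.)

697 → 22 → 4 (2 steps)

2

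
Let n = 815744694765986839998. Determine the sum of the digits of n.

8+1+5+7+4+4+6+9+4+7+6+5+9+8+6+8+3+9+9+9+8 = 135

135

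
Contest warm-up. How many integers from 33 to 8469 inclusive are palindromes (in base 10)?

The integers in [33, 8469] that are palindromes (in base 10): 33, 44, 55, 66, 77, 88, …, 8338, 8448.
172 qualify.

172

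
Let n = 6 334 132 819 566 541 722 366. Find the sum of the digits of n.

93

6+3+3+4+1+3+2+8+1+9+5+6+6+5+4+1+7+2+2+3+6+6 = 93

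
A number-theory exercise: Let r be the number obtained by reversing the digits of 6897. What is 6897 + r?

14883

Reverse of 6897 is 7986.
6897 + 7986 = 14883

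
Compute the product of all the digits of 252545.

2000

2×5×2×5×4×5 = 2000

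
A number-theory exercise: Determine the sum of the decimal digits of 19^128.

19^128 = 47913833785768504931539100806813606725215752967902333327106257800233702202700834294096866349571611959343693375577669086602318905371571733409819659324637792472240641
Sum of its 164 digits: 721.

721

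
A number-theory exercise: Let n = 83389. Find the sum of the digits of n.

31

8+3+3+8+9 = 31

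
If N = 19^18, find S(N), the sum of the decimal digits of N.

19^18 = 104127350297911241532841
Sum of its 24 digits: 82.

82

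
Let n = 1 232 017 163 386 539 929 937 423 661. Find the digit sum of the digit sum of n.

First digit sum: 121.
1+2+1 = 4.

4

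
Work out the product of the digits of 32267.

3×2×2×6×7 = 504

504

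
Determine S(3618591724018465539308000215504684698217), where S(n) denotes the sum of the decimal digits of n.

166

3+6+1+8+5+9+1+7+2+4+0+1+8+4+6+5+5+3+9+3+0+8+0+0+0+2+1+5+5+0+4+6+8+4+6+9+8+2+1+7 = 166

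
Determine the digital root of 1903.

4

1+9+0+3 = 13
1+3 = 4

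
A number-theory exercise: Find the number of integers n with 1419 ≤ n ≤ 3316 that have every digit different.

1001

The integers in [1419, 3316] that have every digit different: 1420, 1423, 1425, 1426, 1427, 1428, …, 3297, 3298.
1001 qualify.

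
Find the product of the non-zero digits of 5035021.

5×3×5×2×1 = 150

150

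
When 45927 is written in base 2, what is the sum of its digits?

45927 in base 2 is 1011001101100111.
Digit sum: 1+0+1+1+0+0+1+1+0+1+1+0+0+1+1+1 = 10.

10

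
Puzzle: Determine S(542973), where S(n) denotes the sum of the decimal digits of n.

30

5+4+2+9+7+3 = 30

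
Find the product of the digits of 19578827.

282240

1×9×5×7×8×8×2×7 = 282240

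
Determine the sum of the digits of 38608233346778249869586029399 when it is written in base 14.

137

38608233346778249869586029399 in base 14 is C024432375D1D0D0A36C038A3.
Digit sum: 12+0+2+4+4+3+2+3+7+5+13+1+13+0+13+0+10+3+6+12+0+3+8+10+3 = 137.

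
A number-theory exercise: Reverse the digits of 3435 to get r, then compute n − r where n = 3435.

-1908

Reverse of 3435 is 5343.
3435 − 5343 = -1908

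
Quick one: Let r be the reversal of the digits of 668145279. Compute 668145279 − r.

-304396587

Reverse of 668145279 is 972541866.
668145279 − 972541866 = -304396587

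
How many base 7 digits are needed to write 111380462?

10

111380462 in base 7 is 2521501244, which has 10 digits.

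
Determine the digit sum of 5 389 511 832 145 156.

5+3+8+9+5+1+1+8+3+2+1+4+5+1+5+6 = 67

67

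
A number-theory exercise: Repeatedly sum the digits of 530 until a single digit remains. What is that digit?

8

5+3+0 = 8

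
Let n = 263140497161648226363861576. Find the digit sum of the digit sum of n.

9

First digit sum: 117.
1+1+7 = 9.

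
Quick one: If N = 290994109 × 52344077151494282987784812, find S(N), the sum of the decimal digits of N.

152

290994109 × 52344077151494282987784812 = 15231818092126336896624299251672508
Sum of its 35 digits: 152.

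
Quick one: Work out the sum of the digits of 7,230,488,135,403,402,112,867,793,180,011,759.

130

7+2+3+0+4+8+8+1+3+5+4+0+3+4+0+2+1+1+2+8+6+7+7+9+3+1+8+0+0+1+1+7+5+9 = 130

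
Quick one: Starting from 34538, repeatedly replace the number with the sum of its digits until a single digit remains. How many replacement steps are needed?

2

34538 → 23 → 5 (2 steps)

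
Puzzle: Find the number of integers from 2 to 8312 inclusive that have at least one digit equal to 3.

The integers in [2, 8312] that have at least one digit equal to 3: 3, 13, 23, 30, 31, 32, …, 8311, 8312.
2967 qualify.

2967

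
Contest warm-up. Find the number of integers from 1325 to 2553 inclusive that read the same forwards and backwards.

The integers in [1325, 2553] that read the same forwards and backwards: 1331, 1441, 1551, 1661, 1771, 1881, …, 2442, 2552.
13 qualify.

13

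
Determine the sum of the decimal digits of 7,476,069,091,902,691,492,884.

111

7+4+7+6+0+6+9+0+9+1+9+0+2+6+9+1+4+9+2+8+8+4 = 111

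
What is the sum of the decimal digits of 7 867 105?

7+8+6+7+1+0+5 = 34

34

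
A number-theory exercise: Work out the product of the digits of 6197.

378

6×1×9×7 = 378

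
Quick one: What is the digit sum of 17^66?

334

17^66 = 1620424537653706124163623118049428940979124903532013480548031299441192142935188769
Sum of its 82 digits: 334.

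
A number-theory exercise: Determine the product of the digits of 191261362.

3888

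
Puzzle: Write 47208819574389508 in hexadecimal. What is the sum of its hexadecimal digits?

118

47208819574389508 in base 16 is A7B82BD8FF3B04.
Digit sum: 10+7+11+8+2+11+13+8+15+15+3+11+0+4 = 118.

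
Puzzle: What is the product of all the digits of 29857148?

2×9×8×5×7×1×4×8 = 161280

161280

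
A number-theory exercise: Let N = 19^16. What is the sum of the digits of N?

91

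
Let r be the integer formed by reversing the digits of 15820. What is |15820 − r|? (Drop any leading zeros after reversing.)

12969

Reverse of 15820 is 2851.
|15820 − 2851| = 12969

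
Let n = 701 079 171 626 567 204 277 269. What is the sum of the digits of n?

104

7+0+1+0+7+9+1+7+1+6+2+6+5+6+7+2+0+4+2+7+7+2+6+9 = 104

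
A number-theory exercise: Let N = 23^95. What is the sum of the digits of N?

23^95 = 2312833779424595518571890371063157173566902766648913627905937923013492798401100027166418903292964157477852965912389583783760471207
Sum of its 130 digits: 596.

596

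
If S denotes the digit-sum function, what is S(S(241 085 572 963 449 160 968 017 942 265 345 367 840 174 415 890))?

7

First digit sum: 214.
2+1+4 = 7.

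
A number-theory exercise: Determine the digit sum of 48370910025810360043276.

4+8+3+7+0+9+1+0+0+2+5+8+1+0+3+6+0+0+4+3+2+7+6 = 79

79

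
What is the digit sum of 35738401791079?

3+5+7+3+8+4+0+1+7+9+1+0+7+9 = 64

64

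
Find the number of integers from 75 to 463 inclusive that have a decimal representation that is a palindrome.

39

The integers in [75, 463] that have a decimal representation that is a palindrome: 77, 88, 99, 101, 111, 121, …, 444, 454.
39 qualify.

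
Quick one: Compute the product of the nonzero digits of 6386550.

21600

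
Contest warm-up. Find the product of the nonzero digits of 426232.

4×2×6×2×3×2 = 576

576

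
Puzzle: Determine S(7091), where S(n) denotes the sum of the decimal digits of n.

17

7+0+9+1 = 17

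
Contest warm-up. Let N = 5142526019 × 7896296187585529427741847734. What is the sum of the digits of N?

5142526019 × 7896296187585529427741847734 = 40606908598389089870052632387231190946
Sum of its 38 digits: 178.

178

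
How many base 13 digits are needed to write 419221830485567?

419221830485567 in base 13 is 14CBC5AB564AB5, which has 14 digits.

14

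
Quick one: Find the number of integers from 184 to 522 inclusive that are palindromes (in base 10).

33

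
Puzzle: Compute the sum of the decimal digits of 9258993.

45

9+2+5+8+9+9+3 = 45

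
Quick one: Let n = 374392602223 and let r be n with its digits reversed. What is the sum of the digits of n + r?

Reversal of 374392602223 is 322206293473; 374392602223 + 322206293473 = 696598895696.
Digit sum of 696598895696: 6+9+6+5+9+8+8+9+5+6+9+6 = 86.

86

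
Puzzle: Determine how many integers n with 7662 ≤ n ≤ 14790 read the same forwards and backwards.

72

The integers in [7662, 14790] that read the same forwards and backwards: 7667, 7777, 7887, 7997, 8008, 8118, …, 14641, 14741.
72 qualify.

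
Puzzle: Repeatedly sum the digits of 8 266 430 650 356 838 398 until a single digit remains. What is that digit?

8+2+6+6+4+3+0+6+5+0+3+5+6+8+3+8+3+9+8 = 93
9+3 = 12
1+2 = 3

3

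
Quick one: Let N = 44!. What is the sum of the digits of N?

44! = 2658271574788448768043625811014615890319638528000000000
Sum of its 55 digits: 216.

216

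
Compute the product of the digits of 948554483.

2764800

9×4×8×5×5×4×4×8×3 = 2764800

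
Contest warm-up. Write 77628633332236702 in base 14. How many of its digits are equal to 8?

2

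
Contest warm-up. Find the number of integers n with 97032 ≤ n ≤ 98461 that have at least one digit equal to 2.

The integers in [97032, 98461] that have at least one digit equal to 2: 97032, 97042, 97052, 97062, 97072, 97082, …, 98442, 98452.
431 qualify.

431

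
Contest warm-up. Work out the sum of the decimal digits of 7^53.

220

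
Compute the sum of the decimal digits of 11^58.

277

11^58 = 2516377186292711566730985912068419625116019959228909823321881
Sum of its 61 digits: 277.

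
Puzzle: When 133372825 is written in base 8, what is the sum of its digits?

133372825 in base 8 is 774615631.
Digit sum: 7+7+4+6+1+5+6+3+1 = 40.

40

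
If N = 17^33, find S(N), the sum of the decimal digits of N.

170

17^33 = 40254497110927943179349807054456171205137
Sum of its 41 digits: 170.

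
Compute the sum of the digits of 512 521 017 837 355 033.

5+1+2+5+2+1+0+1+7+8+3+7+3+5+5+0+3+3 = 61

61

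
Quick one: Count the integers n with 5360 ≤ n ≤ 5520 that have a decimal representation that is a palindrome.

The integers in [5360, 5520] that have a decimal representation that is a palindrome: 5445.
1 qualifies.

1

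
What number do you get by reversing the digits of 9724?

4279

Reversing 9724 gives 4279.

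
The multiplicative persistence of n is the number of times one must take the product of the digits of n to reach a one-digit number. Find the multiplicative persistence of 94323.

4

94323 → 648 → 192 → 18 → 8 (4 steps)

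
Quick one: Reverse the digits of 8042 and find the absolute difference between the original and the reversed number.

Reverse of 8042 is 2408.
|8042 − 2408| = 5634

5634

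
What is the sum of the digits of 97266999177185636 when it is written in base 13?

104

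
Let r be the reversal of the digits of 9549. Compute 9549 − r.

90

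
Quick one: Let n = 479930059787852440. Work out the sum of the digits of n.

91

4+7+9+9+3+0+0+5+9+7+8+7+8+5+2+4+4+0 = 91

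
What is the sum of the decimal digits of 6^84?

279

6^84 = 231582123678838102672736490567111386503858361810075859110326173696
Sum of its 66 digits: 279.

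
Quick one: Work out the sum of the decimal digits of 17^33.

17^33 = 40254497110927943179349807054456171205137
Sum of its 41 digits: 170.

170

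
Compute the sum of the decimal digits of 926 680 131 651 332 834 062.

9+2+6+6+8+0+1+3+1+6+5+1+3+3+2+8+3+4+0+6+2 = 79

79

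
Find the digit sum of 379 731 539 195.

3+7+9+7+3+1+5+3+9+1+9+5 = 62

62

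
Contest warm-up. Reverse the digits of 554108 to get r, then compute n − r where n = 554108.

Reverse of 554108 is 801455.
554108 − 801455 = -247347

-247347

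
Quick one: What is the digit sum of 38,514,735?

36

3+8+5+1+4+7+3+5 = 36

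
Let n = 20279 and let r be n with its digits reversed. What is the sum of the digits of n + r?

22

Reversal of 20279 is 97202; 20279 + 97202 = 117481.
Digit sum of 117481: 1+1+7+4+8+1 = 22.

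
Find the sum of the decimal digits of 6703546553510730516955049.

6+7+0+3+5+4+6+5+5+3+5+1+0+7+3+0+5+1+6+9+5+5+0+4+9 = 104

104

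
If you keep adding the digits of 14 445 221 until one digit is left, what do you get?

5

1+4+4+4+5+2+2+1 = 23
2+3 = 5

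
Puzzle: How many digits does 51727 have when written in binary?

51727 in base 2 is 1100101000001111, which has 16 digits.

16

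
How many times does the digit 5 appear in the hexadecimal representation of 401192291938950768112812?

1

401192291938950768112812 in base 16 is 54F4AD7F669D144234AC.
The digit 5 appears 1 time.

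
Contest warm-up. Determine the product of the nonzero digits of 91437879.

381024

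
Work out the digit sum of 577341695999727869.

113

5+7+7+3+4+1+6+9+5+9+9+9+7+2+7+8+6+9 = 113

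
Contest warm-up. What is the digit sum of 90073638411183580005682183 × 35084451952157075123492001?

90073638411183580005682183 × 35084451952157075123492001 = 3160184238993140260037514942022884818140009148718183
Sum of its 52 digits: 201.

201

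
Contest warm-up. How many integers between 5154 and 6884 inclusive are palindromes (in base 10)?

16

The integers in [5154, 6884] that are palindromes (in base 10): 5225, 5335, 5445, 5555, 5665, 5775, …, 6666, 6776.
16 qualify.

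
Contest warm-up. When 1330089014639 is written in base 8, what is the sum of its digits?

63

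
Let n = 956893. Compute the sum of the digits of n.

40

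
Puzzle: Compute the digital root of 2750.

5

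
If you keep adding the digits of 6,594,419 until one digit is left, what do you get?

2

6+5+9+4+4+1+9 = 38
3+8 = 11
1+1 = 2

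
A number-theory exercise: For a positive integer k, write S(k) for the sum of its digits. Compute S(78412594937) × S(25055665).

2006

S(78412594937) = 7+8+4+1+2+5+9+4+9+3+7 = 59.
S(25055665) = 2+5+0+5+5+6+6+5 = 34.
59 · 34 = 2006.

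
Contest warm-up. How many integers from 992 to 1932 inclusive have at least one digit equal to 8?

256

The integers in [992, 1932] that have at least one digit equal to 8: 998, 1008, 1018, 1028, 1038, 1048, …, 1918, 1928.
256 qualify.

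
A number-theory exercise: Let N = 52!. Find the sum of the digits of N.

52! = 80658175170943878571660636856403766975289505440883277824000000000000
Sum of its 68 digits: 279.

279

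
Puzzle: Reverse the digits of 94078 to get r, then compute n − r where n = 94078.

7029

Reverse of 94078 is 87049.
94078 − 87049 = 7029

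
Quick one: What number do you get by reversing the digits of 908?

Reversing 908 gives 809.

809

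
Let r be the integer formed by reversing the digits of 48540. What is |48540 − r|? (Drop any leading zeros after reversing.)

43956

Reverse of 48540 is 4584.
|48540 − 4584| = 43956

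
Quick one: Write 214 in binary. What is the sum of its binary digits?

5

214 in base 2 is 11010110.
Digit sum: 1+1+0+1+0+1+1+0 = 5.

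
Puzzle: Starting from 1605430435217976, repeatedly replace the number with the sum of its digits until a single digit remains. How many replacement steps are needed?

2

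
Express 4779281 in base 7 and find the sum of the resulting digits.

4779281 in base 7 is 55423523.
Digit sum: 5+5+4+2+3+5+2+3 = 29.

29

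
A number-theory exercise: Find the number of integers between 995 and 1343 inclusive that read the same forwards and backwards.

The integers in [995, 1343] that read the same forwards and backwards: 999, 1001, 1111, 1221, 1331.
5 qualify.

5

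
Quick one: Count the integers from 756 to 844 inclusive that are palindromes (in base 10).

9

The integers in [756, 844] that are palindromes (in base 10): 757, 767, 777, 787, 797, 808, 818, 828, 838.
9 qualify.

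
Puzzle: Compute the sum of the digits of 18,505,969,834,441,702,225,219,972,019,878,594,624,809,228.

207

1+8+5+0+5+9+6+9+8+3+4+4+4+1+7+0+2+2+2+5+2+1+9+9+7+2+0+1+9+8+7+8+5+9+4+6+2+4+8+0+9+2+2+8 = 207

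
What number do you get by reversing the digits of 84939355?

Reversing 84939355 gives 55393948.

55393948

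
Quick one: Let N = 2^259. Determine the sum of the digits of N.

2^259 = 926336713898529563388567880069503262826159877325124512315660672063305037119488
Sum of its 78 digits: 353.

353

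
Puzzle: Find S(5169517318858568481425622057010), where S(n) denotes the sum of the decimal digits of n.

5+1+6+9+5+1+7+3+1+8+8+5+8+5+6+8+4+8+1+4+2+5+6+2+2+0+5+7+0+1+0 = 133

133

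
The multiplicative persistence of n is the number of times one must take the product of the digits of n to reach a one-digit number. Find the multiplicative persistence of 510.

1

510 → 0 (1 step)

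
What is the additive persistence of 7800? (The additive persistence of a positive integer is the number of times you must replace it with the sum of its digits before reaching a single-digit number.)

2

7800 → 15 → 6 (2 steps)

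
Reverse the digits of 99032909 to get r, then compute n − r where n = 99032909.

8109810

Reverse of 99032909 is 90923099.
99032909 − 90923099 = 8109810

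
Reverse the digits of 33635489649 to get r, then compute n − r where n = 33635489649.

Reverse of 33635489649 is 94698453633.
33635489649 − 94698453633 = -61062963984

-61062963984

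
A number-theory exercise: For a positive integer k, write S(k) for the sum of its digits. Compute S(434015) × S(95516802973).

935

S(434015) = 4+3+4+0+1+5 = 17.
S(95516802973) = 9+5+5+1+6+8+0+2+9+7+3 = 55.
17 · 55 = 935.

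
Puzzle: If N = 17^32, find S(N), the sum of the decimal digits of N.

172

17^32 = 2367911594760467245844106297320951247361
Sum of its 40 digits: 172.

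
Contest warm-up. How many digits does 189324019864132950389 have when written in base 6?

27

189324019864132950389 in base 6 is 103542212035252121250042005, which has 27 digits.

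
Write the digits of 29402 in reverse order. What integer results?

Reversing 29402 gives 20492.

20492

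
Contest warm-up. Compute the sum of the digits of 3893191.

3+8+9+3+1+9+1 = 34

34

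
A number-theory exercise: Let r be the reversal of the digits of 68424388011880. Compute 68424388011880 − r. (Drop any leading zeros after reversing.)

59613299669394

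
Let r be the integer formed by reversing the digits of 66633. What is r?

33666

Reversing 66633 gives 33666.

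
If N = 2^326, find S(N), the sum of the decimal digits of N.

445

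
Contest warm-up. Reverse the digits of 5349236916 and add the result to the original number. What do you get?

11545566351

Reverse of 5349236916 is 6196329435.
5349236916 + 6196329435 = 11545566351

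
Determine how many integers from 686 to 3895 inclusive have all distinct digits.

1680

The integers in [686, 3895] that have all distinct digits: 687, 689, 690, 691, 692, 693, …, 3894, 3895.
1680 qualify.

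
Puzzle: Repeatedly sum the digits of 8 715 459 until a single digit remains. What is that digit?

8+7+1+5+4+5+9 = 39
3+9 = 12
1+2 = 3
(Equivalently, 8 715 459 mod 9 = 3.)

3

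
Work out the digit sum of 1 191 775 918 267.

64

1+1+9+1+7+7+5+9+1+8+2+6+7 = 64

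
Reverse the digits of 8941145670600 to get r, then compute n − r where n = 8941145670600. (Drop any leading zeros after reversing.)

8880380259102

Reverse of 8941145670600 is 60765411498.
8941145670600 − 60765411498 = 8880380259102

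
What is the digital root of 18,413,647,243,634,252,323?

1

1+8+4+1+3+6+4+7+2+4+3+6+3+4+2+5+2+3+2+3 = 73
7+3 = 10
1+0 = 1
(Equivalently, 18,413,647,243,634,252,323 mod 9 = 1.)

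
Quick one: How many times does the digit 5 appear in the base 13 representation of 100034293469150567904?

1

100034293469150567904 in base 13 is B7444425466118B990.
The digit 5 appears 1 time.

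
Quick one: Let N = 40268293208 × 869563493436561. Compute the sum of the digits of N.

40268293208 × 869563493436561 = 35015837716676221895177688
Sum of its 26 digits: 129.

129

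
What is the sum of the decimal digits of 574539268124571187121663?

104

5+7+4+5+3+9+2+6+8+1+2+4+5+7+1+1+8+7+1+2+1+6+6+3 = 104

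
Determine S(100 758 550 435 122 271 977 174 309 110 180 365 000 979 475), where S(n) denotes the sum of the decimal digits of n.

171

1+0+0+7+5+8+5+5+0+4+3+5+1+2+2+2+7+1+9+7+7+1+7+4+3+0+9+1+1+0+1+8+0+3+6+5+0+0+0+9+7+9+4+7+5 = 171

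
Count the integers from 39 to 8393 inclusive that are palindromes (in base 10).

170

The integers in [39, 8393] that are palindromes (in base 10): 44, 55, 66, 77, 88, 99, …, 8228, 8338.
170 qualify.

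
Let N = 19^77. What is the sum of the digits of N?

19^77 = 291089991465885207157110469823613808301508452017686087349124177032138857687247167996791522348031139
Sum of its 99 digits: 442.

442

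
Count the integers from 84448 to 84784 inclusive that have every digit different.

120

The integers in [84448, 84784] that have every digit different: 84501, 84502, 84503, 84506, 84507, 84509, …, 84765, 84769.
120 qualify.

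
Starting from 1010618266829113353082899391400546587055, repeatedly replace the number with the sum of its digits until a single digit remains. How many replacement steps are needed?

3

1010618266829113353082899391400546587055 → 164 → 11 → 2 (3 steps)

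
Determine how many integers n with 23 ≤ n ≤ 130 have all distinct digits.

The integers in [23, 130] that have all distinct digits: 23, 24, 25, 26, 27, 28, …, 129, 130.
87 qualify.

87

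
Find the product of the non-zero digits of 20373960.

2×3×7×3×9×6 = 6804

6804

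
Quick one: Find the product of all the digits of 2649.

432

2×6×4×9 = 432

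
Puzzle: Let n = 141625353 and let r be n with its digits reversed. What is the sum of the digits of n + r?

42

Reversal of 141625353 is 353526141; 141625353 + 353526141 = 495151494.
Digit sum of 495151494: 4+9+5+1+5+1+4+9+4 = 42.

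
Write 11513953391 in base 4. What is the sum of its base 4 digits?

32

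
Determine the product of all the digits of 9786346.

217728

9×7×8×6×3×4×6 = 217728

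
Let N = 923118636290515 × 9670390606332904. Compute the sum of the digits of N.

172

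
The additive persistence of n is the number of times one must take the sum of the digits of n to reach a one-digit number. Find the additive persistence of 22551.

22551 → 15 → 6 (2 steps)

2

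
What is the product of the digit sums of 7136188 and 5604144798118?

S(7136188) = 7+1+3+6+1+8+8 = 34.
S(5604144798118) = 5+6+0+4+1+4+4+7+9+8+1+1+8 = 58.
34 · 58 = 1972.

1972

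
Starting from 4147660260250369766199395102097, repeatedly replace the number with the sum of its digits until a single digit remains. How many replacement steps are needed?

2

4147660260250369766199395102097 → 135 → 9 (2 steps)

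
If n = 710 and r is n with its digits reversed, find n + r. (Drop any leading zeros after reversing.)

Reverse of 710 is 17.
710 + 17 = 727

727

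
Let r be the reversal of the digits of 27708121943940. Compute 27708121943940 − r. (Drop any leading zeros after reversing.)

Reverse of 27708121943940 is 4934912180772.
27708121943940 − 4934912180772 = 22773209763168

22773209763168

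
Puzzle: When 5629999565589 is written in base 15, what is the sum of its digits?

5629999565589 in base 15 is 9B6B112E679.
Digit sum: 9+11+6+11+1+1+2+14+6+7+9 = 77.

77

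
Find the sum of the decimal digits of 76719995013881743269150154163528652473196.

7+6+7+1+9+9+9+5+0+1+3+8+8+1+7+4+3+2+6+9+1+5+0+1+5+4+1+6+3+5+2+8+6+5+2+4+7+3+1+9+6 = 189

189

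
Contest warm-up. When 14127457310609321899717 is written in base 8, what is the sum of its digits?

91

14127457310609321899717 in base 8 is 2773547326530267400433305.
Digit sum: 2+7+7+3+5+4+7+3+2+6+5+3+0+2+6+7+4+0+0+4+3+3+3+0+5 = 91.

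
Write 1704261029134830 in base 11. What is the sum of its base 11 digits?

1704261029134830 in base 11 is 454037052A53831.
Digit sum: 4+5+4+0+3+7+0+5+2+10+5+3+8+3+1 = 60.

60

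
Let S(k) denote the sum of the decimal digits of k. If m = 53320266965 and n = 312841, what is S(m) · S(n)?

893

S(53320266965) = 5+3+3+2+0+2+6+6+9+6+5 = 47.
S(312841) = 3+1+2+8+4+1 = 19.
47 · 19 = 893.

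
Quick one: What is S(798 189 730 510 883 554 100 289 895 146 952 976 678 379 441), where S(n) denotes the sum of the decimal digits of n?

231

7+9+8+1+8+9+7+3+0+5+1+0+8+8+3+5+5+4+1+0+0+2+8+9+8+9+5+1+4+6+9+5+2+9+7+6+6+7+8+3+7+9+4+4+1 = 231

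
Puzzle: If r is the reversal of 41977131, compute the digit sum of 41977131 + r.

30

Reversal of 41977131 is 13177914; 41977131 + 13177914 = 55155045.
Digit sum of 55155045: 5+5+1+5+5+0+4+5 = 30.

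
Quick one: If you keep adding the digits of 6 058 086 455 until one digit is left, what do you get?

2

6+0+5+8+0+8+6+4+5+5 = 47
4+7 = 11
1+1 = 2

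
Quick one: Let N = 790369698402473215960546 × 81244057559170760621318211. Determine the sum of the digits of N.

790369698402473215960546 × 81244057559170760621318211 = 64212841270034968326224730063458853350983087303206
Sum of its 50 digits: 195.

195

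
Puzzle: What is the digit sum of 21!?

63

21! = 51090942171709440000
Sum of its 20 digits: 63.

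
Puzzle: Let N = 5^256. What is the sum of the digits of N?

805

5^256 = 86361685550944446253863518628003995711160003644362813850237034701685918031624270579715075034722882265605472939461496635969950989468319466936530037770580747746862471103668212890625
Sum of its 179 digits: 805.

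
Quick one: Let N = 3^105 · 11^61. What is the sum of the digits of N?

495

3^105 · 11^61 = 419455158939867422525085365682561600024582163494271646279936573570104337336905148060163371376791192343461437843473
Sum of its 114 digits: 495.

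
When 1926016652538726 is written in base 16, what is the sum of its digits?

96

1926016652538726 in base 16 is 6D7B3B267F366.
Digit sum: 6+13+7+11+3+11+2+6+7+15+3+6+6 = 96.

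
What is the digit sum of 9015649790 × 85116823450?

9015649790 × 85116823450 = 767383471462459575500
Sum of its 21 digits: 98.

98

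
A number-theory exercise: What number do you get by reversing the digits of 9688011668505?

Reversing 9688011668505 gives 5058661108869.

5058661108869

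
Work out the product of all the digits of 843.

96

8×4×3 = 96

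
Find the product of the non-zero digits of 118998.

1×1×8×9×9×8 = 5184

5184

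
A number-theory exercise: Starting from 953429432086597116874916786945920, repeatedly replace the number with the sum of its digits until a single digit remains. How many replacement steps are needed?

953429432086597116874916786945920 → 169 → 16 → 7 (3 steps)

3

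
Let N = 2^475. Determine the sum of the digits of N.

731

2^475 = 97554642197374757230674913431036447054643691958280348464348654988292866838117675628759565720734124098744591597543956965482749239977758915821568
Sum of its 143 digits: 731.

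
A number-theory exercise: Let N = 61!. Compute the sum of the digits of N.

61! = 507580213877224798800856812176625227226004528988036003099405939480985600000000000000
Sum of its 84 digits: 315.

315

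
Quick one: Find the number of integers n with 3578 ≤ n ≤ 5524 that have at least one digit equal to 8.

The integers in [3578, 5524] that have at least one digit equal to 8: 3578, 3580, 3581, 3582, 3583, 3584, …, 5508, 5518.
537 qualify.

537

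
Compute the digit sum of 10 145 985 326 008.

52

1+0+1+4+5+9+8+5+3+2+6+0+0+8 = 52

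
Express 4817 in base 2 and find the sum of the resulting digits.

4817 in base 2 is 1001011010001.
Digit sum: 1+0+0+1+0+1+1+0+1+0+0+0+1 = 6.

6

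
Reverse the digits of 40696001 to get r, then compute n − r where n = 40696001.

Reverse of 40696001 is 10069604.
40696001 − 10069604 = 30626397

30626397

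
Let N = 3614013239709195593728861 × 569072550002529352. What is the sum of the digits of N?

3614013239709195593728861 × 569072550002529352 = 2056635730064214306587931871158939282028072
Sum of its 43 digits: 178.

178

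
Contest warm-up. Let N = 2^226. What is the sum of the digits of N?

2^226 = 107839786668602559178668060348078522694548577690162289924414440996864
Sum of its 69 digits: 349.

349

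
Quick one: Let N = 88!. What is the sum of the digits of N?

88! = 185482642257398439114796845645546284380220968949399346684421580986889562184028199319100141244804501828416633516851200000000000000000000
Sum of its 135 digits: 531.

531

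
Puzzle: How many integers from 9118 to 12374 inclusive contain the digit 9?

1488

The integers in [9118, 12374] that contain the digit 9: 9118, 9119, 9120, 9121, 9122, 9123, …, 12359, 12369.
1488 qualify.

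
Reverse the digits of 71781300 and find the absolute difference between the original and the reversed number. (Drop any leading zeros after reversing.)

Reverse of 71781300 is 318717.
|71781300 − 318717| = 71462583

71462583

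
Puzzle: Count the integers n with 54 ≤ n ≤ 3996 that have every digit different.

2201

The integers in [54, 3996] that have every digit different: 54, 56, 57, 58, 59, 60, …, 3986, 3987.
2201 qualify.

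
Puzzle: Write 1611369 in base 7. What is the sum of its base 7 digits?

27

1611369 in base 7 is 16460604.
Digit sum: 1+6+4+6+0+6+0+4 = 27.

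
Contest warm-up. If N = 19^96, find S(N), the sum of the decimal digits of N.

514

19^96 = 575898160682100232836281104757191024769944517268203419236599427061651467503917683818033285217971123197113409626034423582081
Sum of its 123 digits: 514.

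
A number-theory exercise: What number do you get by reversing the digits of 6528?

8256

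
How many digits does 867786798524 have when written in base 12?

867786798524 in base 12 is 1202240623B8, which has 12 digits.

12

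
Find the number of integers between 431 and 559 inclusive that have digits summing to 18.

7

The integers in [431, 559] that have digits summing to 18: 459, 468, 477, 486, 495, 549, 558.
7 qualify.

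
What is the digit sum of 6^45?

162

6^45 = 103945637534048876111514866313854976
Sum of its 36 digits: 162.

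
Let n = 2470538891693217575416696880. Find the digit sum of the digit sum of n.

5

First digit sum: 140.
1+4+0 = 5.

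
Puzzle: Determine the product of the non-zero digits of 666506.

6480

6×6×6×5×6 = 6480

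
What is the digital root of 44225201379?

4+4+2+2+5+2+0+1+3+7+9 = 39
3+9 = 12
1+2 = 3
(Equivalently, 44225201379 mod 9 = 3.)

3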